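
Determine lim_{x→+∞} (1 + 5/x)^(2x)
As x → +∞: write (1 + 5/x)^(2x) = ((1 + 5/x)^x)^2 → (e^5)^2 = e^10.
Limit = e^(10).

Final answer: e^(10)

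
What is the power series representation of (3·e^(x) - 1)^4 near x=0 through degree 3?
448·x^3 + 264·x^2 + 96·x + 16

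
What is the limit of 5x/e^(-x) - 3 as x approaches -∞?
The quotient is an ∞/∞ indeterminate form as x → -∞.
Compare growth rates of the dominant terms (exponentials ≫ polynomials ≫ logarithms), or apply L'Hôpital's rule; the quotient → 0.
Adding the constant: 0 - 3 = -3. Limit = -3.

Final answer: -3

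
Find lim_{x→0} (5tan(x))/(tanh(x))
Both numerator and denominator → 0 as x → 0; this is a 0/0 indeterminate form.
Expand each to leading order near x = 0: numerator ~ 5·x, denominator ~ x.
The limit of the ratio is 5.

Final answer: 5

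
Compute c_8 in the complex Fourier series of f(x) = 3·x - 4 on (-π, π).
Compute the real Fourier coefficients first: a_8 = 0, b_8 = -3/4.
Then c_8 = (a_8 − i·b_8)/2 = 3·i/8.

Final answer: 3·i/8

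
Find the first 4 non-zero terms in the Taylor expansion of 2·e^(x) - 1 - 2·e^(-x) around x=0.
x^5/30 + 2·x^3/3 + 4·x - 1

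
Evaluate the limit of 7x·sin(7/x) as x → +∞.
As x → +∞: let u = 7/x → 0⁺; then 7·x·sin(7/x) = 7·7·sin(u)/u → 7·7·1 = 49.
Limit = 49.

Final answer: 49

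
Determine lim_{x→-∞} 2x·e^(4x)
This is a 0·∞ indeterminate form at x → -∞.
Rewrite the product as 2x / e^(-4x) (an ∞/∞ form) and apply L'Hôpital, or use the standard hierarchy e^(4|x|) ≫ |x| as x → -∞.
The indeterminate product → 0, so the limit = 0.

Final answer: 0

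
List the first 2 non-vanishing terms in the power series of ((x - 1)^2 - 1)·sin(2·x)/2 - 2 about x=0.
-2·x^2 - 2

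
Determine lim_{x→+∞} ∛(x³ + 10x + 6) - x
This is an ∞ − ∞ indeterminate form.
Multiply by (A² + AB + B²)/(A² + AB + B²) where A = ∛(x³+10x + 6), B = x to use A³ − B³ = (A−B)(A²+AB+B²); the x³ terms cancel, leaving (10x + 6)/(A²+AB+B²) with denominator ~ 3x², so the limit is 0.
Limit = 0.

Final answer: 0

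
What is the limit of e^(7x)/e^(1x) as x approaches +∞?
This is an ∞/∞ indeterminate form as x → +∞.
Rewrite e^(7x)/e^(1x) = e^((7−1)x) = e^(6x); the exponent coefficient is 6 > 0 so e^(6x) → ∞.
Limit = ∞.

Final answer: ∞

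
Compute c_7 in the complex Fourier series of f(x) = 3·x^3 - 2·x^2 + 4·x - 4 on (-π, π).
Compute the real Fourier coefficients first: a_7 = 8/49, b_7 = 356/343 + 6·π^2/7.
Then c_7 = (a_7 − i·b_7)/2 = 4/49 - 3·i·π^2/7 - 178·i/343.

Final answer: 4/49 - 3·i·π^2/7 - 178·i/343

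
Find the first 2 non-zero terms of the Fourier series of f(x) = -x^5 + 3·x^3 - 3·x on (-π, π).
(-282 - 2·π^4 + 46·π^2)·sin(x) + (-8·π^2 + 15 + π^4)·sin(2·x)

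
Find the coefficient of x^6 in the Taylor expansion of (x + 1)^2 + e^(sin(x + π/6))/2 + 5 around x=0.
Expand to order 6: (x + 1)^2 + e^(sin(x + π/6))/2 + 5 = 1753·x^6·e^(1/2)/92160 + 5·√(3)·x^5·e^(1/2)/1536 - 55·x^4·e^(1/2)/768 - 7·√(3)·x^3·e^(1/2)/96 + x^2·(e^(1/2)/16 + 1) + x·(√(3)·e^(1/2)/4 + 2) + e^(1/2)/2 + 6 + O(x^7).
The coefficient of x^6 is 1753·e^(1/2)/92160.

Final answer: 1753·e^(1/2)/92160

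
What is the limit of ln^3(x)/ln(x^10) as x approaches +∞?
This is an ∞/∞ indeterminate form as x → +∞.
Write ln(x^10) = 10·ln(x), reducing the quotient to ln^2(x)/10 → ∞.
Limit = ∞.

Final answer: ∞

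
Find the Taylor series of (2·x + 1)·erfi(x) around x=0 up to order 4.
4·x^4/(3·√(π)) + 2·x^3/(3·√(π)) + 4·x^2/√(π) + 2·x/√(π)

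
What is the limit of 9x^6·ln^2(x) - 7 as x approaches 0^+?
The product is a 0·∞ indeterminate form at x → 0⁺.
Rewrite the product as 9·ln^2(x) / x^(-6) and apply L'Hôpital, or use the standard hierarchy x^(-6) ≫ |ln x|^2 as x → 0⁺.
The indeterminate product → 0, so the limit = -7.

Final answer: -7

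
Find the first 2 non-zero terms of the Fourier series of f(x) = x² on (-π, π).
-4·cos(x) + π^2/3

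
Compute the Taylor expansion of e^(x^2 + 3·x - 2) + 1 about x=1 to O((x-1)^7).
1 + e^(2) + 5·e^(2)·(x - 1) + 27·e^(2)·(x - 1)^2/2 + 155·e^(2)·(x - 1)^3/6 + 937·e^(2)·(x - 1)^4/24 + 395·e^(2)·(x - 1)^5/8 + 7799·e^(2)·(x - 1)^6/144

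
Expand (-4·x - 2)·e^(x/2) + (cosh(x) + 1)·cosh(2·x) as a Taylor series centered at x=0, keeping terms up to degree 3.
-13·x^3/24 + 9·x^2/4 - 5·x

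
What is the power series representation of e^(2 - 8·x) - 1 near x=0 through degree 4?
512·x^4·e^(2)/3 - 256·x^3·e^(2)/3 + 32·x^2·e^(2) - 8·x·e^(2) - 1 + e^(2)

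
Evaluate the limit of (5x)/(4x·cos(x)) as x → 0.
Both numerator and denominator → 0 as x → 0; this is a 0/0 indeterminate form.
Expand each to leading order near x = 0: numerator ~ 5·x, denominator ~ 4·x.
The limit of the ratio is 5/4.

Final answer: 5/4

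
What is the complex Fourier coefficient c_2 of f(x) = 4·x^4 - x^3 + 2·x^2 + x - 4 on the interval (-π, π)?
Compute the real Fourier coefficients first: a_2 = -10 + 8·π^2, b_2 = -5/2 + π^2.
Then c_2 = (a_2 − i·b_2)/2 = -5 + 4·π^2 - i·π^2/2 + 5·i/4.

Final answer: -5 + 4·π^2 - i·π^2/2 + 5·i/4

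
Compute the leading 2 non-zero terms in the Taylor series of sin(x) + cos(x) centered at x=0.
x + 1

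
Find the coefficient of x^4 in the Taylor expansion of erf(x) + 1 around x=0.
Expand to order 4: erf(x) + 1 = -2·x^3/(3·√(π)) + 2·x/√(π) + 1 + O(x^5).
The coefficient of x^4 is 0.

Final answer: 0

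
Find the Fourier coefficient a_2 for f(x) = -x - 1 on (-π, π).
a_2 = (1/π) ∫_{-π}^{π} f(x)·cos(2x) dx.
Evaluate the integral (use parity and integration by parts as needed): a_2 = 0.

Final answer: 0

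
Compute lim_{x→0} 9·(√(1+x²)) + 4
Direct substitution at x = 0 gives 13.

Final answer: 13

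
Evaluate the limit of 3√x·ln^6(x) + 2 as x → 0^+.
The product is a 0·∞ indeterminate form at x → 0⁺.
Rewrite the product as 3·ln^6(x) / x^(-1/2) and apply L'Hôpital, or use the standard hierarchy x^(-1/2) ≫ |ln x|^6 as x → 0⁺.
The indeterminate product → 0, so the limit = 2.

Final answer: 2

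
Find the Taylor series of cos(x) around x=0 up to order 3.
1 - x^2/2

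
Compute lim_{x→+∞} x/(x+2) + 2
Evaluate the dominant behaviour as x → +∞; each term tends to a finite value or vanishes.
Limit = 3.

Final answer: 3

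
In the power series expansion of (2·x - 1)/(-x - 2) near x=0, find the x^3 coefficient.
Expand to order 3: (2·x - 1)/(-x - 2) = -5·x^3/16 + 5·x^2/8 - 5·x/4 + 1/2 + O(x^4).
The coefficient of x^3 is -5/16.

Final answer: -5/16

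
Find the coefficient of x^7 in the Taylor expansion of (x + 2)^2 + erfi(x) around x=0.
Expand to order 7: (x + 2)^2 + erfi(x) = x^7/(21·√(π)) + x^5/(5·√(π)) + 2·x^3/(3·√(π)) + x^2 + x·(2/√(π) + 4) + 4 + O(x^8).
The coefficient of x^7 is 1/(21·√(π)).

Final answer: 1/(21·√(π))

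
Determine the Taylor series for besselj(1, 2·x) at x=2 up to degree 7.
besselj(1, 4) + (besselj(0, 4) - besselj(2, 4))·(x - 2) + (-3·besselj(1, 4)/2 + besselj(3, 4)/2)·(x - 2)^2 + (-besselj(4, 4)/6 - besselj(0, 4)/2 + 2·besselj(2, 4)/3)·(x - 2)^3 + (-5·besselj(3, 4)/24 + 5·besselj(1, 4)/12 + besselj(5, 4)/24)·(x - 2)^4 + (-besselj(2, 4)/8 + besselj(0, 4)/12 - besselj(6, 4)/120 + besselj(4, 4)/20)·(x - 2)^5 + (-7·besselj(5, 4)/720 + besselj(7, 4)/720 - 7·besselj(1, 4)/144 + 7·besselj(3, 4)/240)·(x - 2)^6 + (-besselj(4, 4)/180 - besselj(8, 4)/5040 + besselj(6, 4)/630 - besselj(0, 4)/144 + besselj(2, 4)/90)·(x - 2)^7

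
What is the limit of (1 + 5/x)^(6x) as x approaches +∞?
As x → +∞: write (1 + 5/x)^(6x) = ((1 + 5/x)^x)^6 → (e^5)^6 = e^30.
Limit = e^(30).

Final answer: e^(30)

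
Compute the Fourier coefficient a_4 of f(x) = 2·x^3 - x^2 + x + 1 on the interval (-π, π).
a_4 = (1/π) ∫_{-π}^{π} f(x)·cos(4x) dx.
Evaluate the integral (use parity and integration by parts as needed): a_4 = -1/4.

Final answer: -1/4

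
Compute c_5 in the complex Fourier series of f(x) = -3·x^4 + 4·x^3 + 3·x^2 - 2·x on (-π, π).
Compute the real Fourier coefficients first: a_5 = -444/625 + 24·π^2/25, b_5 = -148/125 + 8·π^2/5.
Then c_5 = (a_5 − i·b_5)/2 = -222/625 + 12·π^2/25 - 4·i·π^2/5 + 74·i/125.

Final answer: -222/625 + 12·π^2/25 - 4·i·π^2/5 + 74·i/125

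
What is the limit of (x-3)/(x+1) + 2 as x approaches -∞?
Evaluate the dominant behaviour as x → -∞; each term tends to a finite value or vanishes.
Limit = 3.

Final answer: 3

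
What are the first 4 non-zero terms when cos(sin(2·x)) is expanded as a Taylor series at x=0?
-148·x^6/45 + 10·x^4/3 - 2·x^2 + 1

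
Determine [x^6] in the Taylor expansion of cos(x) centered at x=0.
Expand to order 6: cos(x) = -x^6/720 + x^4/24 - x^2/2 + 1 + O(x^7).
The coefficient of x^6 is -1/720.

Final answer: -1/720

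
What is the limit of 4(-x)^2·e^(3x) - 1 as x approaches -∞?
The product is a 0·∞ indeterminate form at x → -∞.
Rewrite the product as 4(-x)^2 / e^(-3x) (an ∞/∞ form) and apply L'Hôpital, or use the standard hierarchy e^(3|x|) ≫ |(-x)^2| as x → -∞.
The indeterminate product → 0, so the limit = -1.

Final answer: -1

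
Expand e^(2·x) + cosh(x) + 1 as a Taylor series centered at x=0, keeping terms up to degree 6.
13·x^6/144 + 4·x^5/15 + 17·x^4/24 + 4·x^3/3 + 5·x^2/2 + 2·x + 3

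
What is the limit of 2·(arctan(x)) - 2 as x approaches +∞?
Evaluate the dominant behaviour as x → +∞; each term tends to a finite value or vanishes.
Limit = -2 + π.

Final answer: -2 + π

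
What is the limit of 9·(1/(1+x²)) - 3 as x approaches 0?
Direct substitution at x = 0 gives 6.

Final answer: 6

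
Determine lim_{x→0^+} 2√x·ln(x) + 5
The product is a 0·∞ indeterminate form at x → 0⁺.
Rewrite the product as 2·ln(x) / x^(-1/2) and apply L'Hôpital, or use the standard hierarchy x^(-1/2) ≫ |ln x| as x → 0⁺.
The indeterminate product → 0, so the limit = 5.

Final answer: 5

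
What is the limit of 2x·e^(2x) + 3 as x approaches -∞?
The product is a 0·∞ indeterminate form at x → -∞.
Rewrite the product as 2x / e^(-2x) (an ∞/∞ form) and apply L'Hôpital, or use the standard hierarchy e^(2|x|) ≫ |x| as x → -∞.
The indeterminate product → 0, so the limit = 3.

Final answer: 3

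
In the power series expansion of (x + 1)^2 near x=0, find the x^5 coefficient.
Expand to order 5: (x + 1)^2 = x^2 + 2·x + 1 + O(x^6).
The coefficient of x^5 is 0.

Final answer: 0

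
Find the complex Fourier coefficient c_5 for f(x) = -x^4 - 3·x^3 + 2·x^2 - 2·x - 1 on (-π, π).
Compute the real Fourier coefficients first: a_5 = -248/625 + 8·π^2/25, b_5 = -6·π^2/5 - 64/125.
Then c_5 = (a_5 − i·b_5)/2 = -124/625 + 4·π^2/25 + 32·i/125 + 3·i·π^2/5.

Final answer: -124/625 + 4·π^2/25 + 32·i/125 + 3·i·π^2/5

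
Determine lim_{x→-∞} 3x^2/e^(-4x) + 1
The quotient is an ∞/∞ indeterminate form as x → -∞.
Compare growth rates of the dominant terms (exponentials ≫ polynomials ≫ logarithms), or apply L'Hôpital's rule; the quotient → 0.
Adding the constant: 0 + 1 = 1. Limit = 1.

Final answer: 1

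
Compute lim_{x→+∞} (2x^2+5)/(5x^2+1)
This is an ∞/∞ indeterminate form as x → +∞.
Divide numerator and denominator by x^2 and let the lower-order terms vanish; the leading terms give 2/5.
Limit = 2/5.

Final answer: 2/5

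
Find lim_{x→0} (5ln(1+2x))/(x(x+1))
Both numerator and denominator → 0 as x → 0; this is a 0/0 indeterminate form.
Expand each to leading order near x = 0: numerator ~ 10·x, denominator ~ x.
The limit of the ratio is 10.

Final answer: 10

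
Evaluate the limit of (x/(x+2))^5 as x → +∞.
As x → +∞: x/(x+2) = 1/(1 + 2/x) → 1, and the 5th power of a limit-1 base also → 1.
Limit = 1.

Final answer: 1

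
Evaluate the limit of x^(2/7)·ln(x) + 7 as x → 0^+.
The product is a 0·∞ indeterminate form at x → 0⁺.
Rewrite the product as ln(x) / x^(-2/7) and apply L'Hôpital, or use the standard hierarchy x^(-2/7) ≫ |ln x| as x → 0⁺.
The indeterminate product → 0, so the limit = 7.

Final answer: 7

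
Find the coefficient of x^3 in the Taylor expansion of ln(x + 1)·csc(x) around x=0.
Expand to order 3: ln(x + 1)·csc(x) = -x^3/3 + x^2/2 - x/2 + 1 + O(x^4).
The coefficient of x^3 is -1/3.

Final answer: -1/3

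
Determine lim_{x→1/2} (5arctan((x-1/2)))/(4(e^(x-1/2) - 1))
Both numerator and denominator → 0 as x → 1/2; this is a 0/0 indeterminate form.
Expand each to leading order near x = 1/2: numerator ~ 5·(x - 1/2), denominator ~ 4·(x - 1/2).
The limit of the ratio is 5/4.

Final answer: 5/4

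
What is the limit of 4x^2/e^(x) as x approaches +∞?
This is an ∞/∞ indeterminate form as x → +∞.
The exponential denominator e^(x) dominates the polynomial numerator (e^x ≫ x^2 as x → ∞), so the quotient → 0.
Limit = 0.

Final answer: 0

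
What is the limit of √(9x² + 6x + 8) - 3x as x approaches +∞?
As x → +∞: multiply by the conjugate to get (6x+8)/(√(9x²+6x+8)+3x); the denominator ~ 6x, so the limit is 6/6 = 1.
Limit = 1.

Final answer: 1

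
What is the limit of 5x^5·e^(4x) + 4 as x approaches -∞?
The product is a 0·∞ indeterminate form at x → -∞.
Rewrite the product as 5x^5 / e^(-4x) (an ∞/∞ form) and apply L'Hôpital, or use the standard hierarchy e^(4|x|) ≫ |x^5| as x → -∞.
The indeterminate product → 0, so the limit = 4.

Final answer: 4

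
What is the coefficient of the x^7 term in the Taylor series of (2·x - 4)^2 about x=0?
Expand to order 7: (2·x - 4)^2 = 4·x^2 - 16·x + 16 + O(x^8).
The coefficient of x^7 is 0.

Final answer: 0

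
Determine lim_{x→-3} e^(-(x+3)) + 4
Direct substitution at x = -3 gives 5.

Final answer: 5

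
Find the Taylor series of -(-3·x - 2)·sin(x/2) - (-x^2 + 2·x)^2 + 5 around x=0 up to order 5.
x^5/1920 - 17·x^4/16 + 95·x^3/24 - 5·x^2/2 + x + 5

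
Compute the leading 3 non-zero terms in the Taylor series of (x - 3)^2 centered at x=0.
x^2 - 6·x + 9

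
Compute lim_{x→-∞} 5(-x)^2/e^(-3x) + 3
The quotient is an ∞/∞ indeterminate form as x → -∞.
Compare growth rates of the dominant terms (exponentials ≫ polynomials ≫ logarithms), or apply L'Hôpital's rule; the quotient → 0.
Adding the constant: 0 + 3 = 3. Limit = 3.

Final answer: 3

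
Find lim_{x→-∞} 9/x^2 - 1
Evaluate the dominant behaviour as x → -∞; each term tends to a finite value or vanishes.
Limit = -1.

Final answer: -1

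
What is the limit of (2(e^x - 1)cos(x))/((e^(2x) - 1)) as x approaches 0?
Both numerator and denominator → 0 as x → 0; this is a 0/0 indeterminate form.
Expand each to leading order near x = 0: numerator ~ 2·x, denominator ~ 2·x.
The limit of the ratio is 1.

Final answer: 1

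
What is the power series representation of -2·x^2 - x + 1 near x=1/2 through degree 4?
-3·(x - 1/2) - 2·(x - 1/2)^2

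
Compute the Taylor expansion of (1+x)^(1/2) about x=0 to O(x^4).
x^3/16 - x^2/8 + x/2 + 1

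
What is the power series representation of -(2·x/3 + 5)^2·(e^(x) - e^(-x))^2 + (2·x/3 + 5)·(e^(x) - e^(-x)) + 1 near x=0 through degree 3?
-25·x^3 - 296·x^2/3 + 10·x + 1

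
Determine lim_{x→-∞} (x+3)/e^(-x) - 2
The quotient is an ∞/∞ indeterminate form as x → -∞.
Compare growth rates of the dominant terms (exponentials ≫ polynomials ≫ logarithms), or apply L'Hôpital's rule; the quotient → 0.
Adding the constant: 0 - 2 = -2. Limit = -2.

Final answer: -2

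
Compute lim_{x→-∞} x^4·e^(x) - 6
The product is a 0·∞ indeterminate form at x → -∞.
Rewrite the product as x^4 / e^(-x) (an ∞/∞ form) and apply L'Hôpital, or use the standard hierarchy e^(|x|) ≫ |x^4| as x → -∞.
The indeterminate product → 0, so the limit = -6.

Final answer: -6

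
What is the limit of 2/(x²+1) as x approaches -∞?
Evaluate the dominant behaviour as x → -∞; each term tends to a finite value or vanishes.
Limit = 0.

Final answer: 0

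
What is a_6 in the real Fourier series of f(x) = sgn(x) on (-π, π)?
a_6 = (1/π) ∫_{-π}^{π} f(x)·cos(6x) dx.
Evaluate the integral (use parity and integration by parts as needed): a_6 = 0.

Final answer: 0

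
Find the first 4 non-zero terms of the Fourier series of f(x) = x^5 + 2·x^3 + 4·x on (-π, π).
(-36·π^2 + 2·π^4 + 224)·sin(x) + (-π^4 - 17/2 + 3·π^2)·sin(2·x) + (-4·π^2/27 + 224/81 + 2·π^4/3)·sin(3·x) + (-π^4/2 - 3·π^2/8 - 119/64)·sin(4·x)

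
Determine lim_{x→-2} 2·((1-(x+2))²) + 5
Direct substitution at x = -2 gives 7.

Final answer: 7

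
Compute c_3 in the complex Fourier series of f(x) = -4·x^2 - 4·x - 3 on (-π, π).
Compute the real Fourier coefficients first: a_3 = 16/9, b_3 = -8/3.
Then c_3 = (a_3 − i·b_3)/2 = 8/9 + 4·i/3.

Final answer: 8/9 + 4·i/3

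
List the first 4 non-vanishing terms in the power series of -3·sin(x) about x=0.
x^7/1680 - x^5/40 + x^3/2 - 3·x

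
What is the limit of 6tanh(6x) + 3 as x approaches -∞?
Evaluate the dominant behaviour as x → -∞; each term tends to a finite value or vanishes.
Limit = -3.

Final answer: -3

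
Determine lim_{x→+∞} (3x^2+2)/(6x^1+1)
This is an ∞/∞ indeterminate form as x → +∞.
Divide numerator and denominator by x^2 and let the lower-order terms vanish; the numerator's degree 2 exceeds the denominator's degree 1, so the quotient diverges.
Limit = ∞.

Final answer: ∞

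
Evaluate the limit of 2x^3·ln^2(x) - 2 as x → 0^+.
The product is a 0·∞ indeterminate form at x → 0⁺.
Rewrite the product as 2·ln^2(x) / x^(-3) and apply L'Hôpital, or use the standard hierarchy x^(-3) ≫ |ln x|^2 as x → 0⁺.
The indeterminate product → 0, so the limit = -2.

Final answer: -2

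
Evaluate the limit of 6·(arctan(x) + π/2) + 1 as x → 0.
Direct substitution at x = 0 gives 1 + 3·π.

Final answer: 1 + 3·π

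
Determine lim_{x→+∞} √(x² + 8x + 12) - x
This is an ∞ − ∞ indeterminate form.
Multiply and divide by the conjugate √(x²+8x + 12) + x; the x² terms cancel, leaving (8x + 12)/(√(x²+8x + 12)+x) → 8/2 = 4.
Limit = 4.

Final answer: 4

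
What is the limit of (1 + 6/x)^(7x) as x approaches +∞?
As x → +∞: write (1 + 6/x)^(7x) = ((1 + 6/x)^x)^7 → (e^6)^7 = e^42.
Limit = e^(42).

Final answer: e^(42)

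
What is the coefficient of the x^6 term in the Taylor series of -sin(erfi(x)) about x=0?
Expand to order 6: -sin(erfi(x)) = x^5·(-1/(5·√(π)) - 4/(15·π^(5/2)) + 4/(3·π^(3/2))) + x^3·(-2/(3·√(π)) + 4/(3·π^(3/2))) - 2·x/√(π) + O(x^7).
The coefficient of x^6 is 0.

Final answer: 0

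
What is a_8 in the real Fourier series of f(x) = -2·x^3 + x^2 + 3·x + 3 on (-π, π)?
a_8 = (1/π) ∫_{-π}^{π} f(x)·cos(8x) dx.
Evaluate the integral (use parity and integration by parts as needed): a_8 = 1/16.

Final answer: 1/16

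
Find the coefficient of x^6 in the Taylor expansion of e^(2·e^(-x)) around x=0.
Expand to order 6: e^(2·e^(-x)) = 27·x^6·e^(2)/8 - 227·x^5·e^(2)/60 + 47·x^4·e^(2)/12 - 11·x^3·e^(2)/3 + 3·x^2·e^(2) - 2·x·e^(2) + e^(2) + O(x^7).
The coefficient of x^6 is 27·e^(2)/8.

Final answer: 27·e^(2)/8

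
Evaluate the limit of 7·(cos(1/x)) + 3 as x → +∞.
Evaluate the dominant behaviour as x → +∞; each term tends to a finite value or vanishes.
Limit = 10.

Final answer: 10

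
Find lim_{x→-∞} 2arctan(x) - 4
Evaluate the dominant behaviour as x → -∞; each term tends to a finite value or vanishes.
Limit = -4 - π.

Final answer: -4 - π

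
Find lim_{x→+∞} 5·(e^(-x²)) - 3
Evaluate the dominant behaviour as x → +∞; each term tends to a finite value or vanishes.
Limit = -3.

Final answer: -3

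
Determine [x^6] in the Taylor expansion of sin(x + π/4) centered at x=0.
Expand to order 6: sin(x + π/4) = -√(2)·x^6/1440 + √(2)·x^5/240 + √(2)·x^4/48 - √(2)·x^3/12 - √(2)·x^2/4 + √(2)·x/2 + √(2)/2 + O(x^7).
The coefficient of x^6 is -√(2)/1440.

Final answer: -√(2)/1440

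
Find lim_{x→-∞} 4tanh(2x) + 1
Evaluate the dominant behaviour as x → -∞; each term tends to a finite value or vanishes.
Limit = -3.

Final answer: -3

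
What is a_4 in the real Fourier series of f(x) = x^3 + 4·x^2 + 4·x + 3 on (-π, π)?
a_4 = (1/π) ∫_{-π}^{π} f(x)·cos(4x) dx.
Evaluate the integral (use parity and integration by parts as needed): a_4 = 1.

Final answer: 1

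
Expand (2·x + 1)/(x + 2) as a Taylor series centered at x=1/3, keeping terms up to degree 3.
5/7 + 27·(x - 1/3)/49 - 81·(x - 1/3)^2/343 + 243·(x - 1/3)^3/2401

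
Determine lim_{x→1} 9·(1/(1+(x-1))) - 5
Direct substitution at x = 1 gives 4.

Final answer: 4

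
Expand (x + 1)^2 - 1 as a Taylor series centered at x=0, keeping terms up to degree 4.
x^2 + 2·x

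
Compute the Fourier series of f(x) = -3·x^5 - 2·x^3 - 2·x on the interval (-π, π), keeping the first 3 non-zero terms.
(-700 - 6·π^4 + 116·π^2)·sin(x) + (-13·π^2 + 43/2 + 3·π^4)·sin(2·x) + (-2·π^4 - 92/27 + 28·π^2/9)·sin(3·x)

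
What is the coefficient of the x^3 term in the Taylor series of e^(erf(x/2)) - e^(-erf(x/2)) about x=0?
Expand to order 3: e^(erf(x/2)) - e^(-erf(x/2)) = x^3·(-1/(6·√(π)) + 1/(3·π^(3/2))) + 2·x/√(π) + O(x^4).
The coefficient of x^3 is -1/(6·√(π)) + 1/(3·π^(3/2)).

Final answer: -1/(6·√(π)) + 1/(3·π^(3/2))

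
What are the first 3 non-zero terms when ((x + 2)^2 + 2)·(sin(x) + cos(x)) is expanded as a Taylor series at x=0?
2·x^2 + 10·x + 6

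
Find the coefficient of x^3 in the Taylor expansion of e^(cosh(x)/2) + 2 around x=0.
Expand to order 3: e^(cosh(x)/2) + 2 = x^2·e^(1/2)/4 + e^(1/2) + 2 + O(x^4).
The coefficient of x^3 is 0.

Final answer: 0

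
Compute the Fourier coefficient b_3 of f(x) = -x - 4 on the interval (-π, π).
b_3 = (1/π) ∫_{-π}^{π} f(x)·sin(3x) dx.
Evaluate the integral (use parity and integration by parts as needed): b_3 = -2/3.

Final answer: -2/3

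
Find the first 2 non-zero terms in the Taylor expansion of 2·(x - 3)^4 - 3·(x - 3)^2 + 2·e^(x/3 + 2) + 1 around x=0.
x·(-198 + 2·e^(2)/3) + 2·e^(2) + 136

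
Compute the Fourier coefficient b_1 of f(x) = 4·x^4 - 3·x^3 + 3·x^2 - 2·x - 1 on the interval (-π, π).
b_1 = (1/π) ∫_{-π}^{π} f(x)·sin(1x) dx.
Evaluate the integral (use parity and integration by parts as needed): b_1 = 32 - 6·π^2.

Final answer: 32 - 6·π^2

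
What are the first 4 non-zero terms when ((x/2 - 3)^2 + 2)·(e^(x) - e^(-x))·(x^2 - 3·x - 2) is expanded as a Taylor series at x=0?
-33·x^4/2 + 95·x^3/3 - 54·x^2 - 44·x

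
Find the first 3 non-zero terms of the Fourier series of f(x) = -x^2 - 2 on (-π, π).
4·cos(x) - cos(2·x) - π^2/3 - 2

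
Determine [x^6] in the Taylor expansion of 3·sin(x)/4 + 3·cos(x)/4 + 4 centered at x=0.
Expand to order 6: 3·sin(x)/4 + 3·cos(x)/4 + 4 = -x^6/960 + x^5/160 + x^4/32 - x^3/8 - 3·x^2/8 + 3·x/4 + 19/4 + O(x^7).
The coefficient of x^6 is -1/960.

Final answer: -1/960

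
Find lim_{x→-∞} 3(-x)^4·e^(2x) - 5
The product is a 0·∞ indeterminate form at x → -∞.
Rewrite the product as 3(-x)^4 / e^(-2x) (an ∞/∞ form) and apply L'Hôpital, or use the standard hierarchy e^(2|x|) ≫ |(-x)^4| as x → -∞.
The indeterminate product → 0, so the limit = -5.

Final answer: -5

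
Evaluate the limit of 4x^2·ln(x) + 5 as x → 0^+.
The product is a 0·∞ indeterminate form at x → 0⁺.
Rewrite the product as 4·ln(x) / x^(-2) and apply L'Hôpital, or use the standard hierarchy x^(-2) ≫ |ln x| as x → 0⁺.
The indeterminate product → 0, so the limit = 5.

Final answer: 5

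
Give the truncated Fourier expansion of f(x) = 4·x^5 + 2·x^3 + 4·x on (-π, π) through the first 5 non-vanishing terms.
(-156·π^2 + 8·π^4 + 944)·sin(x) + (-4·π^4 - 31 + 18·π^2)·sin(2·x) + (-124·π^2/27 + 464/81 + 8·π^4/3)·sin(3·x) + (-2·π^4 - 41/16 + 3·π^2/2)·sin(4·x) + (-12·π^2/25 + 1072/625 + 8·π^4/5)·sin(5·x)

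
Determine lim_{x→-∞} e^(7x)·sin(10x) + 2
Evaluate the dominant behaviour as x → -∞; each term tends to a finite value or vanishes.
Limit = 2.

Final answer: 2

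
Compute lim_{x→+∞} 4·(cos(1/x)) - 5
Evaluate the dominant behaviour as x → +∞; each term tends to a finite value or vanishes.
Limit = -1.

Final answer: -1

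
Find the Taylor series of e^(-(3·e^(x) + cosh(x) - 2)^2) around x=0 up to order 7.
-509749·x^7·e^(-4)/420 - 6047·x^6·e^(-4)/90 + 4073·x^5·e^(-4)/10 - 331·x^4·e^(-4)/6 - 98·x^3·e^(-4) + 55·x^2·e^(-4) - 12·x·e^(-4) + e^(-4)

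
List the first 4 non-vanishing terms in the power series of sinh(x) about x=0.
x^7/5040 + x^5/120 + x^3/6 + x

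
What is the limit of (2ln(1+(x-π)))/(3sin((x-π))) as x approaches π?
Both numerator and denominator → 0 as x → π; this is a 0/0 indeterminate form.
Expand each to leading order near x = π: numerator ~ 2·(x - π), denominator ~ 3·(x - π).
The limit of the ratio is 2/3.

Final answer: 2/3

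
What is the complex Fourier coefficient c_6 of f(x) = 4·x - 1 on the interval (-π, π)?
Compute the real Fourier coefficients first: a_6 = 0, b_6 = -4/3.
Then c_6 = (a_6 − i·b_6)/2 = 2·i/3.

Final answer: 2·i/3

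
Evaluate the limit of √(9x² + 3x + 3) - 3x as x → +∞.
As x → +∞: multiply by the conjugate to get (3x+3)/(√(9x²+3x+3)+3x); the denominator ~ 6x, so the limit is 3/6 = 1/2.
Limit = 1/2.

Final answer: 1/2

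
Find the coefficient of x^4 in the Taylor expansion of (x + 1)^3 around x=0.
Expand to order 4: (x + 1)^3 = x^3 + 3·x^2 + 3·x + 1 + O(x^5).
The coefficient of x^4 is 0.

Final answer: 0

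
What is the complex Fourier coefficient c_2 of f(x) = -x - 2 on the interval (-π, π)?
Compute the real Fourier coefficients first: a_2 = 0, b_2 = 1.
Then c_2 = (a_2 − i·b_2)/2 = -i/2.

Final answer: -i/2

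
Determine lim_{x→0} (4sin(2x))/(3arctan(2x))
Both numerator and denominator → 0 as x → 0; this is a 0/0 indeterminate form.
Expand each to leading order near x = 0: numerator ~ 8·x, denominator ~ 6·x.
The limit of the ratio is 4/3.

Final answer: 4/3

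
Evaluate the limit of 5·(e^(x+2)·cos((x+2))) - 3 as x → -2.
Direct substitution at x = -2 gives 2.

Final answer: 2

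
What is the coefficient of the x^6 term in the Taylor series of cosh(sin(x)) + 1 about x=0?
Expand to order 6: cosh(sin(x)) + 1 = -x^6/240 - x^4/8 + x^2/2 + 2 + O(x^7).
The coefficient of x^6 is -1/240.

Final answer: -1/240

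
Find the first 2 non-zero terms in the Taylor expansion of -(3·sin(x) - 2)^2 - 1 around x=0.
12·x - 5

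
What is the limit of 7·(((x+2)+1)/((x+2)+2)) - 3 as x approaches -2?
Direct substitution at x = -2 gives 1/2.

Final answer: 1/2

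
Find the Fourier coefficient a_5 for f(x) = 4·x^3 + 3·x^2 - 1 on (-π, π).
a_5 = (1/π) ∫_{-π}^{π} f(x)·cos(5x) dx.
Evaluate the integral (use parity and integration by parts as needed): a_5 = -12/25.

Final answer: -12/25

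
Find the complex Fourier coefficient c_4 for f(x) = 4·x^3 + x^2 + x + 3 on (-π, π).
Compute the real Fourier coefficients first: a_4 = 1/4, b_4 = 1/4 - 2·π^2.
Then c_4 = (a_4 − i·b_4)/2 = 1/8 - i/8 + i·π^2.

Final answer: 1/8 - i/8 + i·π^2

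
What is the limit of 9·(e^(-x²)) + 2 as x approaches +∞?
Evaluate the dominant behaviour as x → +∞; each term tends to a finite value or vanishes.
Limit = 2.

Final answer: 2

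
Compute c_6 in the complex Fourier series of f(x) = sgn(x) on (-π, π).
Compute the real Fourier coefficients first: a_6 = 0, b_6 = 0.
Then c_6 = (a_6 − i·b_6)/2 = 0.

Final answer: 0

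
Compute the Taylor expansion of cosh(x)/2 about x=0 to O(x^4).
x^2/4 + 1/2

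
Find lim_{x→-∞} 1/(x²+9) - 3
Evaluate the dominant behaviour as x → -∞; each term tends to a finite value or vanishes.
Limit = -3.

Final answer: -3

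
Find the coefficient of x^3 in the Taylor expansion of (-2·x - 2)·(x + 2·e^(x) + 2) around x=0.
Expand to order 3: (-2·x - 2)·(x + 2·e^(x) + 2) = -8·x^3/3 - 8·x^2 - 14·x - 8 + O(x^4).
The coefficient of x^3 is -8/3.

Final answer: -8/3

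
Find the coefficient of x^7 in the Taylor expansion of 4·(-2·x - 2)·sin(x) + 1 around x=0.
Expand to order 7: 4·(-2·x - 2)·sin(x) + 1 = x^7/630 - x^6/15 - x^5/15 + 4·x^4/3 + 4·x^3/3 - 8·x^2 - 8·x + 1 + O(x^8).
The coefficient of x^7 is 1/630.

Final answer: 1/630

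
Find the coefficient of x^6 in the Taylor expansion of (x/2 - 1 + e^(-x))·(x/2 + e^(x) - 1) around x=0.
Expand to order 6: (x/2 - 1 + e^(-x))·(x/2 + e^(x) - 1) = -x^6/360 + x^5/24 - x^4/12 + x^3/2 - 3·x^2/4 + O(x^7).
The coefficient of x^6 is -1/360.

Final answer: -1/360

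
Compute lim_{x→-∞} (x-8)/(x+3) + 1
Evaluate the dominant behaviour as x → -∞; each term tends to a finite value or vanishes.
Limit = 2.

Final answer: 2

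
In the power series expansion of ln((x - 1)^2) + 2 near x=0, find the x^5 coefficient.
Expand to order 5: ln((x - 1)^2) + 2 = -2·x^5/5 - x^4/2 - 2·x^3/3 - x^2 - 2·x + 2 + O(x^6).
The coefficient of x^5 is -2/5.

Final answer: -2/5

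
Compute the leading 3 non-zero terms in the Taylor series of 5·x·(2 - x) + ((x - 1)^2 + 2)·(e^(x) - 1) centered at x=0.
x^3/2 - 11·x^2/2 + 13·x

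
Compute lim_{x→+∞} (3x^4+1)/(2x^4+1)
This is an ∞/∞ indeterminate form as x → +∞.
Divide numerator and denominator by x^4 and let the lower-order terms vanish; the leading terms give 3/2.
Limit = 3/2.

Final answer: 3/2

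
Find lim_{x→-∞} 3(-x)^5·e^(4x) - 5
The product is a 0·∞ indeterminate form at x → -∞.
Rewrite the product as 3(-x)^5 / e^(-4x) (an ∞/∞ form) and apply L'Hôpital, or use the standard hierarchy e^(4|x|) ≫ |(-x)^5| as x → -∞.
The indeterminate product → 0, so the limit = -5.

Final answer: -5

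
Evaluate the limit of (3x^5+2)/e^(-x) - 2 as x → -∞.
The quotient is an ∞/∞ indeterminate form as x → -∞.
Compare growth rates of the dominant terms (exponentials ≫ polynomials ≫ logarithms), or apply L'Hôpital's rule; the quotient → 0.
Adding the constant: 0 - 2 = -2. Limit = -2.

Final answer: -2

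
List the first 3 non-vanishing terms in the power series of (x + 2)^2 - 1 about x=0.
x^2 + 4·x + 3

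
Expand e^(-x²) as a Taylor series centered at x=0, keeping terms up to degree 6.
-x^6/6 + x^4/2 - x^2 + 1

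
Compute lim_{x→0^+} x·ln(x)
This is a 0·∞ indeterminate form at x → 0⁺.
Rewrite the product as ln(x) / x^(-1) and apply L'Hôpital, or use the standard hierarchy x^(-1) ≫ |ln x| as x → 0⁺.
The indeterminate product → 0, so the limit = 0.

Final answer: 0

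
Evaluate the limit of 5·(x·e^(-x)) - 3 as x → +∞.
Evaluate the dominant behaviour as x → +∞; each term tends to a finite value or vanishes.
Limit = -3.

Final answer: -3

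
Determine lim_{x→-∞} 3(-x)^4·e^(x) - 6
The product is a 0·∞ indeterminate form at x → -∞.
Rewrite the product as 3(-x)^4 / e^(-x) (an ∞/∞ form) and apply L'Hôpital, or use the standard hierarchy e^(|x|) ≫ |(-x)^4| as x → -∞.
The indeterminate product → 0, so the limit = -6.

Final answer: -6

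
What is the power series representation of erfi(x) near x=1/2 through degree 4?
erfi(1/2) + 2·e^(1/4)·(x - 1/2)/√(π) + e^(1/4)·(x - 1/2)^2/√(π) + e^(1/4)·(x - 1/2)^3/√(π) + 7·e^(1/4)·(x - 1/2)^4/(12·√(π))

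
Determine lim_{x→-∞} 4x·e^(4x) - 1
The product is a 0·∞ indeterminate form at x → -∞.
Rewrite the product as 4x / e^(-4x) (an ∞/∞ form) and apply L'Hôpital, or use the standard hierarchy e^(4|x|) ≫ |x| as x → -∞.
The indeterminate product → 0, so the limit = -1.

Final answer: -1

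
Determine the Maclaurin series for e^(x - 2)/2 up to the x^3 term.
x^3·e^(-2)/12 + x^2·e^(-2)/4 + x·e^(-2)/2 + e^(-2)/2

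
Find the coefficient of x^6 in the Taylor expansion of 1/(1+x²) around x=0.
Expand to order 6: 1/(1+x²) = -x^6 + x^4 - x^2 + 1 + O(x^7).
The coefficient of x^6 is -1.

Final answer: -1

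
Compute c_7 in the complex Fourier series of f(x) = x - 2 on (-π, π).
Compute the real Fourier coefficients first: a_7 = 0, b_7 = 2/7.
Then c_7 = (a_7 − i·b_7)/2 = -i/7.

Final answer: -i/7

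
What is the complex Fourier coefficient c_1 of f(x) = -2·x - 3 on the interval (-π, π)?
Compute the real Fourier coefficients first: a_1 = 0, b_1 = -4.
Then c_1 = (a_1 − i·b_1)/2 = 2·i.

Final answer: 2·i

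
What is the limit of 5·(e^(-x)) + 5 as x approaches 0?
Direct substitution at x = 0 gives 10.

Final answer: 10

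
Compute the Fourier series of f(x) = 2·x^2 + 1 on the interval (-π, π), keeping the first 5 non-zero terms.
-8·cos(x) + 2·cos(2·x) - 8·cos(3·x)/9 + cos(4·x)/2 + 1 + 2·π^2/3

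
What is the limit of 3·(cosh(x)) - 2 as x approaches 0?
Direct substitution at x = 0 gives 1.

Final answer: 1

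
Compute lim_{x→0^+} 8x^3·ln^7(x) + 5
The product is a 0·∞ indeterminate form at x → 0⁺.
Rewrite the product as 8·ln^7(x) / x^(-3) and apply L'Hôpital, or use the standard hierarchy x^(-3) ≫ |ln x|^7 as x → 0⁺.
The indeterminate product → 0, so the limit = 5.

Final answer: 5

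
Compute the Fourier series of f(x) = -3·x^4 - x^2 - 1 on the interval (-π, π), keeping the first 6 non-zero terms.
(-140 + 24·π^2)·cos(x) + (8 - 6·π^2)·cos(2·x) + (-4/3 + 8·π^2/3)·cos(3·x) + (5/16 - 3·π^2/2)·cos(4·x) + (-44/625 + 24·π^2/25)·cos(5·x) - 3·π^4/5 - π^2/3 - 1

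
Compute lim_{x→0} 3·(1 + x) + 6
Direct substitution at x = 0 gives 9.

Final answer: 9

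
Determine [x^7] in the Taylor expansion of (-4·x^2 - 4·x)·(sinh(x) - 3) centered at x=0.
Expand to order 7: (-4·x^2 - 4·x)·(sinh(x) - 3) = -x^7/30 - x^6/30 - 2·x^5/3 - 2·x^4/3 - 4·x^3 + 8·x^2 + 12·x + O(x^8).
The coefficient of x^7 is -1/30.

Final answer: -1/30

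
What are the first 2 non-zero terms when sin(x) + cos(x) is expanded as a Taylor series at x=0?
x + 1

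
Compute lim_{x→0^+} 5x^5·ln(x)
This is a 0·∞ indeterminate form at x → 0⁺.
Rewrite the product as 5·ln(x) / x^(-5) and apply L'Hôpital, or use the standard hierarchy x^(-5) ≫ |ln x| as x → 0⁺.
The indeterminate product → 0, so the limit = 0.

Final answer: 0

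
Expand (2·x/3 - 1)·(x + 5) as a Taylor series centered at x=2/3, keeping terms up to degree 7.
-85/27 + 29·(x - 2/3)/9 + 2·(x - 2/3)^2/3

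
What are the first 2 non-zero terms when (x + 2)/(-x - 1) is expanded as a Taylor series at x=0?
x - 2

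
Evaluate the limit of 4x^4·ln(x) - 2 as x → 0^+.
The product is a 0·∞ indeterminate form at x → 0⁺.
Rewrite the product as 4·ln(x) / x^(-4) and apply L'Hôpital, or use the standard hierarchy x^(-4) ≫ |ln x| as x → 0⁺.
The indeterminate product → 0, so the limit = -2.

Final answer: -2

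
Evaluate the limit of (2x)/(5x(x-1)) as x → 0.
Both numerator and denominator → 0 as x → 0; this is a 0/0 indeterminate form.
Expand each to leading order near x = 0: numerator ~ 2·x, denominator ~ -5·x.
The limit of the ratio is -2/5.

Final answer: -2/5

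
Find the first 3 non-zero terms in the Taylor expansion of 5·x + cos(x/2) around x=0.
-x^2/8 + 5·x + 1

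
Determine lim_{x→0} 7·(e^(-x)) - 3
Direct substitution at x = 0 gives 4.

Final answer: 4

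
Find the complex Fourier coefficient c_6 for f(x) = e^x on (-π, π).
Compute the real Fourier coefficients first: a_6 = (-1 + e^(2·π))·e^(-π)/(37·π), b_6 = (6 - 6·e^(2·π))·e^(-π)/(37·π).
Then c_6 = (a_6 − i·b_6)/2 = -e^(-π)/(74·π) + e^(π)/(74·π) - 3·i·e^(-π)/(37·π) + 3·i·e^(π)/(37·π).

Final answer: -e^(-π)/(74·π) + e^(π)/(74·π) - 3·i·e^(-π)/(37·π) + 3·i·e^(π)/(37·π)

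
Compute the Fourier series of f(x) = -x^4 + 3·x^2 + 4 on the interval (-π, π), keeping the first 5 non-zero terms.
(-60 + 8·π^2)·cos(x) + (6 - 2·π^2)·cos(2·x) + (-52/27 + 8·π^2/9)·cos(3·x) + (15/16 - π^2/2)·cos(4·x) - π^4/5 + 4 + π^2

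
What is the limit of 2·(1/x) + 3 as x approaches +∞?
Evaluate the dominant behaviour as x → +∞; each term tends to a finite value or vanishes.
Limit = 3.

Final answer: 3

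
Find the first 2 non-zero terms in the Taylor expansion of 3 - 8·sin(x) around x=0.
3 - 8·x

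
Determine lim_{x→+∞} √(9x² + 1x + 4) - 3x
As x → +∞: multiply by the conjugate to get (1x+4)/(√(9x²+1x+4)+3x); the denominator ~ 6x, so the limit is 1/6.
Limit = 1/6.

Final answer: 1/6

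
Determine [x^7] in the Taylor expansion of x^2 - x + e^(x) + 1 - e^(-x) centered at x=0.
Expand to order 7: x^2 - x + e^(x) + 1 - e^(-x) = x^7/2520 + x^5/60 + x^3/3 + x^2 + x + 1 + O(x^8).
The coefficient of x^7 is 1/2520.

Final answer: 1/2520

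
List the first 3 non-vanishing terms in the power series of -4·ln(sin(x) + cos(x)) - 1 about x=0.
4·x^2 - 4·x - 1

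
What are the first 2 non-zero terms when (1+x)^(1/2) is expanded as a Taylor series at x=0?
x/2 + 1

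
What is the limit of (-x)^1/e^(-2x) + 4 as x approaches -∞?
The quotient is an ∞/∞ indeterminate form as x → -∞.
Compare growth rates of the dominant terms (exponentials ≫ polynomials ≫ logarithms), or apply L'Hôpital's rule; the quotient → 0.
Adding the constant: 0 + 4 = 4. Limit = 4.

Final answer: 4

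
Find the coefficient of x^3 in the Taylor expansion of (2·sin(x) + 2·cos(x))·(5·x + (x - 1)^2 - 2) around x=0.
Expand to order 3: (2·sin(x) + 2·cos(x))·(5·x + (x - 1)^2 - 2) = -2·x^3/3 + 9·x^2 + 4·x - 2 + O(x^4).
The coefficient of x^3 is -2/3.

Final answer: -2/3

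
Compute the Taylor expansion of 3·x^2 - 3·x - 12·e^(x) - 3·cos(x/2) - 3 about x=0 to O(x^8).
-x^7/420 - 17·x^6/1024 - x^5/10 - 65·x^4/128 - 2·x^3 - 21·x^2/8 - 15·x - 18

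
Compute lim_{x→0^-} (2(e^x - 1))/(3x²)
Both numerator and denominator → 0 as x → 0^-; this is a 0/0 indeterminate form.
Expand each to leading order near x = 0: numerator ~ 2·x, denominator ~ 3·x^2.
The limit of the ratio is -∞.

Final answer: -∞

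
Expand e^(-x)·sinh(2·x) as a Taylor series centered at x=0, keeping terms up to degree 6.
-91·x^6/180 + 61·x^5/60 - 5·x^4/3 + 7·x^3/3 - 2·x^2 + 2·x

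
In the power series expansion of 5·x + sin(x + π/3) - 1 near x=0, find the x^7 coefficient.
Expand to order 7: 5·x + sin(x + π/3) - 1 = -x^7/10080 - √(3)·x^6/1440 + x^5/240 + √(3)·x^4/48 - x^3/12 - √(3)·x^2/4 + 11·x/2 - 1 + √(3)/2 + O(x^8).
The coefficient of x^7 is -1/10080.

Final answer: -1/10080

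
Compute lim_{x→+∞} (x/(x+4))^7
As x → +∞: x/(x+4) = 1/(1 + 4/x) → 1, and the 7th power of a limit-1 base also → 1.
Limit = 1.

Final answer: 1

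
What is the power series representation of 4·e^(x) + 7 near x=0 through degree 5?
x^5/30 + x^4/6 + 2·x^3/3 + 2·x^2 + 4·x + 11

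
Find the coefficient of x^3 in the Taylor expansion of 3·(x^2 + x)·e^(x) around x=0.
Expand to order 3: 3·(x^2 + x)·e^(x) = 9·x^3/2 + 6·x^2 + 3·x + O(x^4).
The coefficient of x^3 is 9/2.

Final answer: 9/2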